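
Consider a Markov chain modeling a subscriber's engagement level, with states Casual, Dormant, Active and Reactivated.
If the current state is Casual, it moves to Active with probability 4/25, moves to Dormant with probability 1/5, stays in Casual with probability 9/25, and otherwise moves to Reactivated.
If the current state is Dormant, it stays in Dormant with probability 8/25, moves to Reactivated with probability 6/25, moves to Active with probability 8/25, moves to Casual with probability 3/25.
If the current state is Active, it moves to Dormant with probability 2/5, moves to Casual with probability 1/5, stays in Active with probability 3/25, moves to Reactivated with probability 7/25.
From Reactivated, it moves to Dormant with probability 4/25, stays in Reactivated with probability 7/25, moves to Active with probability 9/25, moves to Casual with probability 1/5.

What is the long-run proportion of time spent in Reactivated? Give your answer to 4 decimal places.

Let the stationary distribution be π with π = πP and π_1 + π_2 + π_3 + π_4 = 1.
π_1 = 0.36·π_1 + 0.12·π_2 + 0.2·π_3 + 0.2·π_4
π_2 = 0.2·π_1 + 0.32·π_2 + 0.4·π_3 + 0.16·π_4
π_3 = 0.16·π_1 + 0.32·π_2 + 0.12·π_3 + 0.36·π_4
Solving with the normalization constraint gives π = (0.2123, 0.2713, 0.2473, 0.2691).
So the stationary probability of Reactivated is 0.2691.

0.2691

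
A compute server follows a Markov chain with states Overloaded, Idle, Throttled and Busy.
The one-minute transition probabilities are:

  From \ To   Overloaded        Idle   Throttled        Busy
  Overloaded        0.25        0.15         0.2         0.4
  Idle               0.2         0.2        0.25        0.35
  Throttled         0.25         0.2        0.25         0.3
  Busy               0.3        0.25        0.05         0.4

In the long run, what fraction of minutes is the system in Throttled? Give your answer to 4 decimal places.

0.1624

Let the stationary distribution be π with π = πP and π_1 + π_2 + π_3 + π_4 = 1.
π_1 = 0.25·π_1 + 0.2·π_2 + 0.25·π_3 + 0.3·π_4
π_2 = 0.15·π_1 + 0.2·π_2 + 0.2·π_3 + 0.25·π_4
π_3 = 0.2·π_1 + 0.25·π_2 + 0.25·π_3 + 0.05·π_4
Solving with the normalization constraint gives π = (0.2584, 0.2058, 0.1624, 0.3735).
So the stationary probability of Throttled is 0.1624.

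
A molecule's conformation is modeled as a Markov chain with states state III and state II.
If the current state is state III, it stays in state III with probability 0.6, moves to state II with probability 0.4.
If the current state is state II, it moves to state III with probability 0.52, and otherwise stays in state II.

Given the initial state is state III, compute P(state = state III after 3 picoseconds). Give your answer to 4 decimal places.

Propagate the distribution vector 3 picoseconds from state III.
After 0 picoseconds: (1.0000, 0.0000)
After 1 picosecond: (0.6000, 0.4000)
After 2 picoseconds: (0.5680, 0.4320)
After 3 picoseconds: (0.5654, 0.4346)
P(in state III after 3 picoseconds) = 0.5654

0.5654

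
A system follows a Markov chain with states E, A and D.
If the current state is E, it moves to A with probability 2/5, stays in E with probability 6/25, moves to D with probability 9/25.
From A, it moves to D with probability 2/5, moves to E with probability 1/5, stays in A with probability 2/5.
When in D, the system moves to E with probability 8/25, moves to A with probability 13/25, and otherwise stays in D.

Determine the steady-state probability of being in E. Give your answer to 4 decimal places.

0.2477

Let the stationary distribution be π with π = πP and π_1 + π_2 + π_3 = 1.
π_1 = 0.24·π_1 + 0.2·π_2 + 0.32·π_3
π_2 = 0.4·π_1 + 0.4·π_2 + 0.52·π_3
Solving with the normalization constraint gives π = (0.2477, 0.4378, 0.3146).
So the stationary probability of E is 0.2477.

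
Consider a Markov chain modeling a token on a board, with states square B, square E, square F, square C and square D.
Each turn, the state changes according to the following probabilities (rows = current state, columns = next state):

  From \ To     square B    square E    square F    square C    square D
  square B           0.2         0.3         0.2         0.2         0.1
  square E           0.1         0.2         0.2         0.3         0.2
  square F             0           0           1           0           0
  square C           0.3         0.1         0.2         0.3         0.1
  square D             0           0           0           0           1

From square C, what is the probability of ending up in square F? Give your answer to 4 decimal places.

Let h(s) be the probability of absorption at square F starting from transient state s. Then h(square F) = 1 and h(square D) = 0. By first-step analysis:
h(square B) = 0.2·h(square B) + 0.3·h(square E) + 0.2·1 + 0.2·h(square C) + 0.1·0
h(square E) = 0.1·h(square B) + 0.2·h(square E) + 0.2·1 + 0.3·h(square C) + 0.2·0
h(square C) = 0.3·h(square B) + 0.1·h(square E) + 0.2·1 + 0.3·h(square C) + 0.1·0
Solving: h(square B) = 0.6196, h(square E) = 0.5644, h(square C) = 0.6319.
Starting from square C, the probability is 0.6319.

0.6319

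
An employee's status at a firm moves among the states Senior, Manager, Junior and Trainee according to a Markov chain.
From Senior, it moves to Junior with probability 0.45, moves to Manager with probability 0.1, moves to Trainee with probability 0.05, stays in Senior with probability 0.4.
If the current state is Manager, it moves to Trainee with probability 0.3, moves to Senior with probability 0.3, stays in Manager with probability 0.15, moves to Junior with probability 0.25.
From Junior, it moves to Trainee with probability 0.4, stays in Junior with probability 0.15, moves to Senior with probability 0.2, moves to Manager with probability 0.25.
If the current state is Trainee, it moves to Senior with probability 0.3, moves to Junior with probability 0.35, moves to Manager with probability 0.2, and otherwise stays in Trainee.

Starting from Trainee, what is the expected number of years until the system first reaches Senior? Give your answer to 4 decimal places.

Let t(s) be the expected number of years to first reach Senior from state s, with t(Senior) = 0. Conditioning on the first year:
t(Manager) = 1 + 0.15·t(Manager) + 0.25·t(Junior) + 0.3·t(Trainee)
t(Junior) = 1 + 0.25·t(Manager) + 0.15·t(Junior) + 0.4·t(Trainee)
t(Trainee) = 1 + 0.2·t(Manager) + 0.35·t(Junior) + 0.15·t(Trainee)
Solving: t(Manager) = 3.6403, t(Junior) = 3.9739, t(Trainee) = 3.6693.
Expected years from Trainee to Senior: 3.6693.

3.6693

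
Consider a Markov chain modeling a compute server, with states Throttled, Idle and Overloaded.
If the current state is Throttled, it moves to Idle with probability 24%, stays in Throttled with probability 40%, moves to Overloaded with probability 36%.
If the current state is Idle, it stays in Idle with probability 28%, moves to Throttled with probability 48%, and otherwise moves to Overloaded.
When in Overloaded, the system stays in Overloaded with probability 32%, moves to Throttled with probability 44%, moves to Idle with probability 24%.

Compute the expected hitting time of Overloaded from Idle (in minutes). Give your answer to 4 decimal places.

Let t(s) be the expected number of minutes to first reach Overloaded from state s, with t(Overloaded) = 0. Conditioning on the first minute:
t(Throttled) = 1 + 0.4·t(Throttled) + 0.24·t(Idle)
t(Idle) = 1 + 0.48·t(Throttled) + 0.28·t(Idle)
Solving: t(Throttled) = 3.0303, t(Idle) = 3.4091.
Expected minutes from Idle to Overloaded: 3.4091.

3.4091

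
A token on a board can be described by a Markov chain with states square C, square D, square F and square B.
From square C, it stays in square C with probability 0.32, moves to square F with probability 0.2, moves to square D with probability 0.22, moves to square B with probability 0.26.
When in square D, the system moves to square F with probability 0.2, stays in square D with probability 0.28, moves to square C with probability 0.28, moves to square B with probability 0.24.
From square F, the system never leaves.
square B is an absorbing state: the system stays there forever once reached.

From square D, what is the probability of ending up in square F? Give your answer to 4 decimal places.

0.4486

Let h(s) be the probability of absorption at square F starting from transient state s. Then h(square F) = 1 and h(square B) = 0. By first-step analysis:
h(square C) = 0.32·h(square C) + 0.22·h(square D) + 0.2·1 + 0.26·0
h(square D) = 0.28·h(square C) + 0.28·h(square D) + 0.2·1 + 0.24·0
Solving: h(square C) = 0.4393, h(square D) = 0.4486.
Starting from square D, the probability is 0.4486.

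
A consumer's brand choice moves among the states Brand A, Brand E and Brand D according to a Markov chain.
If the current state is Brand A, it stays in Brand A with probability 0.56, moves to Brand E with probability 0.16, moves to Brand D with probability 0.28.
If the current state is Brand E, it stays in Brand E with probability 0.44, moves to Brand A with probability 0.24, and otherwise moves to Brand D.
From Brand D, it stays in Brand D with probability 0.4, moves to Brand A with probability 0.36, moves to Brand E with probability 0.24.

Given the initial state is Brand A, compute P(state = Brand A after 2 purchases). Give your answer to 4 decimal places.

Sum over the intermediate state after 1 purchase:
P = P(Brand A→Brand A)·P(Brand A→Brand A) + P(Brand A→Brand E)·P(Brand E→Brand A) + P(Brand A→Brand D)·P(Brand D→Brand A)
  = 0.56×0.56 + 0.16×0.24 + 0.28×0.36
  = 0.3136 + 0.0384 + 0.1008 = 0.4528

0.4528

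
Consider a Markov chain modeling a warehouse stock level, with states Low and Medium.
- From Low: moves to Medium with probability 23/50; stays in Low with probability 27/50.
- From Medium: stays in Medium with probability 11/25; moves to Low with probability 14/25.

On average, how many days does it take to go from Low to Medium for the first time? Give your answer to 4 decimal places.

2.1739

Let t(s) be the expected number of days to first reach Medium from state s, with t(Medium) = 0. Conditioning on the first day:
t(Low) = 1 + 0.54·t(Low)
Solving: t(Low) = 2.1739.
Expected days from Low to Medium: 2.1739.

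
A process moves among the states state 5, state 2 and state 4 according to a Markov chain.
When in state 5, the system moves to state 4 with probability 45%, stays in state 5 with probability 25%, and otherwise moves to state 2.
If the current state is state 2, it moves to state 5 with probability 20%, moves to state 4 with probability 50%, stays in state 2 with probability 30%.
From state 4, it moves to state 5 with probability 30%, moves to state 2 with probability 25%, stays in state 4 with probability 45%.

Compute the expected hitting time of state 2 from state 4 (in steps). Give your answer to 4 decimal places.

Let t(s) be the expected number of steps to first reach state 2 from state s, with t(state 2) = 0. Conditioning on the first step:
t(state 5) = 1 + 0.25·t(state 5) + 0.45·t(state 4)
t(state 4) = 1 + 0.3·t(state 5) + 0.45·t(state 4)
Solving: t(state 5) = 3.6036, t(state 4) = 3.7838.
Expected steps from state 4 to state 2: 3.7838.

3.7838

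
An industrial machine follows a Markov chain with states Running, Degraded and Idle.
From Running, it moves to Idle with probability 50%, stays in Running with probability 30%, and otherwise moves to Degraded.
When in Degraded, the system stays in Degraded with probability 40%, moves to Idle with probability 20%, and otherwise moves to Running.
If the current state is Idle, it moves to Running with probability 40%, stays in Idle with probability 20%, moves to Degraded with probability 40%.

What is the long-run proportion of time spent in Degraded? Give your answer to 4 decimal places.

0.3273

Let the stationary distribution be π with π = πP and π_1 + π_2 + π_3 = 1.
π_1 = 0.3·π_1 + 0.4·π_2 + 0.4·π_3
π_2 = 0.2·π_1 + 0.4·π_2 + 0.4·π_3
Solving with the normalization constraint gives π = (0.3636, 0.3273, 0.3091).
So the stationary probability of Degraded is 0.3273.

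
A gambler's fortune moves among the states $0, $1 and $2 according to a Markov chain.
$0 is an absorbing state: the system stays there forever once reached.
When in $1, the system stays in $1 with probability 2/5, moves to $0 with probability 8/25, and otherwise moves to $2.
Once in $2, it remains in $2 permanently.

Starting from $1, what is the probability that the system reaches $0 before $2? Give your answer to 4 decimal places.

0.5333

Let h(s) be the probability of absorption at $0 starting from transient state s. Then h($0) = 1 and h($2) = 0. By first-step analysis:
h($1) = 0.32·1 + 0.4·h($1) + 0.28·0
Solving: h($1) = 0.5333.
Starting from $1, the probability is 0.5333.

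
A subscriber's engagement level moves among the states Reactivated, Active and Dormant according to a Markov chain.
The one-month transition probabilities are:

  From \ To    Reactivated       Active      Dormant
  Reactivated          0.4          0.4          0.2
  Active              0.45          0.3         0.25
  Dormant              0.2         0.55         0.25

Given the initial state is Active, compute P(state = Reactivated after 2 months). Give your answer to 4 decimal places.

0.3650

Sum over the intermediate state after 1 month:
P = P(Active→Reactivated)·P(Reactivated→Reactivated) + P(Active→Active)·P(Active→Reactivated) + P(Active→Dormant)·P(Dormant→Reactivated)
  = 0.45×0.4 + 0.3×0.45 + 0.25×0.2
  = 0.1800 + 0.1350 + 0.0500 = 0.3650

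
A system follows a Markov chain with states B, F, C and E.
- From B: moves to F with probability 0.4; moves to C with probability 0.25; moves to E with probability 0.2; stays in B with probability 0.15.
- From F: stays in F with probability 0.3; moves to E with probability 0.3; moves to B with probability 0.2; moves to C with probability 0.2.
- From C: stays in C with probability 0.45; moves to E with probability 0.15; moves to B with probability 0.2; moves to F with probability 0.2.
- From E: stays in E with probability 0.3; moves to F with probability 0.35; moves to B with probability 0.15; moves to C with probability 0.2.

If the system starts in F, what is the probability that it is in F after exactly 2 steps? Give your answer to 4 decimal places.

Propagate the distribution vector 2 steps from F.
After 0 steps: (0.0000, 1.0000, 0.0000, 0.0000)
After 1 step: (0.2000, 0.3000, 0.2000, 0.3000)
After 2 steps: (0.1750, 0.3150, 0.2600, 0.2500)
P(in F after 2 steps) = 0.3150

0.3150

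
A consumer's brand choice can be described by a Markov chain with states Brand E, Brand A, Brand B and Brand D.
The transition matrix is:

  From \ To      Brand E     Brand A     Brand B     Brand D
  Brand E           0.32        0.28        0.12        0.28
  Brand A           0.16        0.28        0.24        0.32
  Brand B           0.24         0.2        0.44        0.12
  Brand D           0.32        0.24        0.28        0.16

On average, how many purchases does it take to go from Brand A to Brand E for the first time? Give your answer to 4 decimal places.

Let t(s) be the expected number of purchases to first reach Brand E from state s, with t(Brand E) = 0. Conditioning on the first purchase:
t(Brand A) = 1 + 0.28·t(Brand A) + 0.24·t(Brand B) + 0.32·t(Brand D)
t(Brand B) = 1 + 0.2·t(Brand A) + 0.44·t(Brand B) + 0.12·t(Brand D)
t(Brand D) = 1 + 0.24·t(Brand A) + 0.28·t(Brand B) + 0.16·t(Brand D)
Solving: t(Brand A) = 4.5363, t(Brand B) = 4.2416, t(Brand D) = 3.9004.
Expected purchases from Brand A to Brand E: 4.5363.

4.5363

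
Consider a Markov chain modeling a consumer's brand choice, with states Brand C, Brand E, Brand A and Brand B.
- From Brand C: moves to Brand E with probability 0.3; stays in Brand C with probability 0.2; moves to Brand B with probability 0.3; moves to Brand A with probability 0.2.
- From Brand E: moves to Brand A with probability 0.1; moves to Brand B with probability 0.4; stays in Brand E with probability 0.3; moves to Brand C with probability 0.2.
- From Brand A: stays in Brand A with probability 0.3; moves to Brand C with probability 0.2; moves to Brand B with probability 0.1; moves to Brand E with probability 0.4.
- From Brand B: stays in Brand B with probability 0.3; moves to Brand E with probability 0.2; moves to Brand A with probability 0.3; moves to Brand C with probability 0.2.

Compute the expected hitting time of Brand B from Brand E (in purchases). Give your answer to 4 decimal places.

Let t(s) be the expected number of purchases to first reach Brand B from state s, with t(Brand B) = 0. Conditioning on the first purchase:
t(Brand C) = 1 + 0.2·t(Brand C) + 0.3·t(Brand E) + 0.2·t(Brand A)
t(Brand E) = 1 + 0.2·t(Brand C) + 0.3·t(Brand E) + 0.1·t(Brand A)
t(Brand A) = 1 + 0.2·t(Brand C) + 0.4·t(Brand E) + 0.3·t(Brand A)
Solving: t(Brand C) = 3.3955, t(Brand E) = 2.9851, t(Brand A) = 4.1045.
Expected purchases from Brand E to Brand B: 2.9851.

2.9851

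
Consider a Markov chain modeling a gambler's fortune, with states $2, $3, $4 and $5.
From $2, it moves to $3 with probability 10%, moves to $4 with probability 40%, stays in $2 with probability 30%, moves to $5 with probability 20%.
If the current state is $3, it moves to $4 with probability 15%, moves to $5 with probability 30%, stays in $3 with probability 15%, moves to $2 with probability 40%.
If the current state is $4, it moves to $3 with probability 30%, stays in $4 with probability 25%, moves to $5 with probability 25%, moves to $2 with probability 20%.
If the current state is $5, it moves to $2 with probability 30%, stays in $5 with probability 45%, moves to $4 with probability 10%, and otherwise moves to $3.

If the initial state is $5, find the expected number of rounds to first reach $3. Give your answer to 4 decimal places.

Let t(s) be the expected number of rounds to first reach $3 from state s, with t($3) = 0. Conditioning on the first round:
t($2) = 1 + 0.3·t($2) + 0.4·t($4) + 0.2·t($5)
t($4) = 1 + 0.2·t($2) + 0.25·t($4) + 0.25·t($5)
t($5) = 1 + 0.3·t($2) + 0.1·t($4) + 0.45·t($5)
Solving: t($2) = 5.9191, t($4) = 4.8904, t($5) = 5.9359.
Expected rounds from $5 to $3: 5.9359.

5.9359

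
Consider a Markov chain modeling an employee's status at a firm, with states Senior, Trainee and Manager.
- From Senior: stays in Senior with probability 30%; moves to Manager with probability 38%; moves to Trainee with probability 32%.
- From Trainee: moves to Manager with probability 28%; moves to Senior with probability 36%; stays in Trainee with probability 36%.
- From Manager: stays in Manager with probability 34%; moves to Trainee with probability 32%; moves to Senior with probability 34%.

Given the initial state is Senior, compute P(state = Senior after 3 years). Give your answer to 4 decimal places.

0.3333

Propagate the distribution vector 3 years from Senior.
After 0 years: (1.0000, 0.0000, 0.0000)
After 1 year: (0.3000, 0.3200, 0.3800)
After 2 years: (0.3344, 0.3328, 0.3328)
After 3 years: (0.3333, 0.3333, 0.3334)
P(in Senior after 3 years) = 0.3333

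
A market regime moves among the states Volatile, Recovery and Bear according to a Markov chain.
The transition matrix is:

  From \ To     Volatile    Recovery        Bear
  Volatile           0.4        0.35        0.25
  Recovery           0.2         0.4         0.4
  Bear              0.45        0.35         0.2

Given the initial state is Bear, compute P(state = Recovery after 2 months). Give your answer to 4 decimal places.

Sum over the intermediate state after 1 month:
P = P(Bear→Volatile)·P(Volatile→Recovery) + P(Bear→Recovery)·P(Recovery→Recovery) + P(Bear→Bear)·P(Bear→Recovery)
  = 0.45×0.35 + 0.35×0.4 + 0.2×0.35
  = 0.1575 + 0.1400 + 0.0700 = 0.3675

0.3675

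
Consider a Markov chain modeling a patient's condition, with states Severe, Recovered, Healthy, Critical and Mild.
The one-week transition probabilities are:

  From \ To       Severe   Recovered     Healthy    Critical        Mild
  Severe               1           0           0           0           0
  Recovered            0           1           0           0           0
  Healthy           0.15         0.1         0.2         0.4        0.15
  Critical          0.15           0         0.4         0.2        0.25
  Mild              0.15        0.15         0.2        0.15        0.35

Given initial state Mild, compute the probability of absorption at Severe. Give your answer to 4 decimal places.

Let h(s) be the probability of absorption at Severe starting from transient state s. Then h(Severe) = 1 and h(Recovered) = 0. By first-step analysis:
h(Healthy) = 0.15·1 + 0.1·0 + 0.2·h(Healthy) + 0.4·h(Critical) + 0.15·h(Mild)
h(Critical) = 0.15·1 + 0.4·h(Healthy) + 0.2·h(Critical) + 0.25·h(Mild)
h(Mild) = 0.15·1 + 0.15·0 + 0.2·h(Healthy) + 0.15·h(Critical) + 0.35·h(Mild)
Solving: h(Healthy) = 0.6452, h(Critical) = 0.6943, h(Mild) = 0.5895.
Starting from Mild, the probability is 0.5895.

0.5895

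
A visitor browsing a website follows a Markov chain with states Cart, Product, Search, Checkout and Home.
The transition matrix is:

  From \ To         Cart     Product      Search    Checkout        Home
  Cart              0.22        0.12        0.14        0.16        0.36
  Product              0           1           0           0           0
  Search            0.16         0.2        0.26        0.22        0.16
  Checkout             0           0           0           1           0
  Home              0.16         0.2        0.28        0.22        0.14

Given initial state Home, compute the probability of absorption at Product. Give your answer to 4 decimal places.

0.4705

Let h(s) be the probability of absorption at Product starting from transient state s. Then h(Product) = 1 and h(Checkout) = 0. By first-step analysis:
h(Cart) = 0.22·h(Cart) + 0.12·1 + 0.14·h(Search) + 0.16·0 + 0.36·h(Home)
h(Search) = 0.16·h(Cart) + 0.2·1 + 0.26·h(Search) + 0.22·0 + 0.16·h(Home)
h(Home) = 0.16·h(Cart) + 0.2·1 + 0.28·h(Search) + 0.22·0 + 0.14·h(Home)
Solving: h(Cart) = 0.4554, h(Search) = 0.4705, h(Home) = 0.4705.
Starting from Home, the probability is 0.4705.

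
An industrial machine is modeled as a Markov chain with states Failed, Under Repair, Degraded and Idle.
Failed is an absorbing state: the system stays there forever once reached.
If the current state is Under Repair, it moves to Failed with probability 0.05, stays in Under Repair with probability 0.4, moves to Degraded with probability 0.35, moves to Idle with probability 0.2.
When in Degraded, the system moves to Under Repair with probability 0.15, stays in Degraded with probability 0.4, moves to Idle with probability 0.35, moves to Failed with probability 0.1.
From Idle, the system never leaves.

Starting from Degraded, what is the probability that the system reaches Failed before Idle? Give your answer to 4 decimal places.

Let h(s) be the probability of absorption at Failed starting from transient state s. Then h(Failed) = 1 and h(Idle) = 0. By first-step analysis:
h(Under Repair) = 0.05·1 + 0.4·h(Under Repair) + 0.35·h(Degraded) + 0.2·0
h(Degraded) = 0.1·1 + 0.15·h(Under Repair) + 0.4·h(Degraded) + 0.35·0
Solving: h(Under Repair) = 0.2114, h(Degraded) = 0.2195.
Starting from Degraded, the probability is 0.2195.

0.2195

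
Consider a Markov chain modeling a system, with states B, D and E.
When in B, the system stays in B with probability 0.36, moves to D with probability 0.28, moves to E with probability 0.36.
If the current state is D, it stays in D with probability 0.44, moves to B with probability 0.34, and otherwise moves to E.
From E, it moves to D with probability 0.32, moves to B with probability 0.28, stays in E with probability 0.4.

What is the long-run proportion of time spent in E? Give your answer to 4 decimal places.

Let the stationary distribution be π with π = πP and π_1 + π_2 + π_3 = 1.
π_1 = 0.36·π_1 + 0.34·π_2 + 0.28·π_3
π_2 = 0.28·π_1 + 0.44·π_2 + 0.32·π_3
Solving with the normalization constraint gives π = (0.3271, 0.3488, 0.3241).
So the stationary probability of E is 0.3241.

0.3241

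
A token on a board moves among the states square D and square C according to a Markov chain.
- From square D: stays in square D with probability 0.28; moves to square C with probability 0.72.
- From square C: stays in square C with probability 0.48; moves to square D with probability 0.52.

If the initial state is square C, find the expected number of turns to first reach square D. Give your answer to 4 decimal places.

1.9231

Let t(s) be the expected number of turns to first reach square D from state s, with t(square D) = 0. Conditioning on the first turn:
t(square C) = 1 + 0.48·t(square C)
Solving: t(square C) = 1.9231.
Expected turns from square C to square D: 1.9231.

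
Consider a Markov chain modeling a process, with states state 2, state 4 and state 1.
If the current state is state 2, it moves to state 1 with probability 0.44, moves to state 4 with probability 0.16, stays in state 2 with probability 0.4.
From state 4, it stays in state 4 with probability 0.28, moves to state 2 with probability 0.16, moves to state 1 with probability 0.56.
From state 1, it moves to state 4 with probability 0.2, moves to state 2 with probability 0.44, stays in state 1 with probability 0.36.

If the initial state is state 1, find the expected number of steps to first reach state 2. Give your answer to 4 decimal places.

2.6376

Let t(s) be the expected number of steps to first reach state 2 from state s, with t(state 2) = 0. Conditioning on the first step:
t(state 4) = 1 + 0.28·t(state 4) + 0.56·t(state 1)
t(state 1) = 1 + 0.2·t(state 4) + 0.36·t(state 1)
Solving: t(state 4) = 3.4404, t(state 1) = 2.6376.
Expected steps from state 1 to state 2: 2.6376.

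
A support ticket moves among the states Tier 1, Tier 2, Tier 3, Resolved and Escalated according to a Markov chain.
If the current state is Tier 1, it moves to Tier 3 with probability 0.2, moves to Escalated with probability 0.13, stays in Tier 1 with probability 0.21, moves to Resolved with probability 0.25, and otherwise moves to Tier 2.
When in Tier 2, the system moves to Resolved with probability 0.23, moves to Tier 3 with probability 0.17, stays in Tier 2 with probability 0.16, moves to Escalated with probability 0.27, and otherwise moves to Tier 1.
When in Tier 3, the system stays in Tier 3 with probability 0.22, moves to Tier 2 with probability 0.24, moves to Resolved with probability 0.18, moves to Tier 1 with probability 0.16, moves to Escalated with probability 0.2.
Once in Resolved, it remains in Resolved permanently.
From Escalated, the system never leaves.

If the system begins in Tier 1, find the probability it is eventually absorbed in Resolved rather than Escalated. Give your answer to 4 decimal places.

Let h(s) be the probability of absorption at Resolved starting from transient state s. Then h(Resolved) = 1 and h(Escalated) = 0. By first-step analysis:
h(Tier 1) = 0.21·h(Tier 1) + 0.21·h(Tier 2) + 0.2·h(Tier 3) + 0.25·1 + 0.13·0
h(Tier 2) = 0.17·h(Tier 1) + 0.16·h(Tier 2) + 0.17·h(Tier 3) + 0.23·1 + 0.27·0
h(Tier 3) = 0.16·h(Tier 1) + 0.24·h(Tier 2) + 0.22·h(Tier 3) + 0.18·1 + 0.2·0
Solving: h(Tier 1) = 0.5734, h(Tier 2) = 0.4909, h(Tier 3) = 0.4994.
Starting from Tier 1, the probability is 0.5734.

0.5734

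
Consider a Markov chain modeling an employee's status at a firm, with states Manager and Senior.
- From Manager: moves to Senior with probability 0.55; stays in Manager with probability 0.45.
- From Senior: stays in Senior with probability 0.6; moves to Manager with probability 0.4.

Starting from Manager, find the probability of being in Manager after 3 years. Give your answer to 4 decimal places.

Propagate the distribution vector 3 years from Manager.
After 0 years: (1.0000, 0.0000)
After 1 year: (0.4500, 0.5500)
After 2 years: (0.4225, 0.5775)
After 3 years: (0.4211, 0.5789)
P(in Manager after 3 years) = 0.4211

0.4211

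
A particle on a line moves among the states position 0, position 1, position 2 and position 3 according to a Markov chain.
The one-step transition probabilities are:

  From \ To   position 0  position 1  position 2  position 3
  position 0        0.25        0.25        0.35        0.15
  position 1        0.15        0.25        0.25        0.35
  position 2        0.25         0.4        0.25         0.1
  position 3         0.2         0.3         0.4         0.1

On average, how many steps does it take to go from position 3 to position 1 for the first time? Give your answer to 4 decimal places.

3.1020

Let t(s) be the expected number of steps to first reach position 1 from state s, with t(position 1) = 0. Conditioning on the first step:
t(position 0) = 1 + 0.25·t(position 0) + 0.35·t(position 2) + 0.15·t(position 3)
t(position 2) = 1 + 0.25·t(position 0) + 0.25·t(position 2) + 0.1·t(position 3)
t(position 3) = 1 + 0.2·t(position 0) + 0.4·t(position 2) + 0.1·t(position 3)
Solving: t(position 0) = 3.2790, t(position 2) = 2.8399, t(position 3) = 3.1020.
Expected steps from position 3 to position 1: 3.1020.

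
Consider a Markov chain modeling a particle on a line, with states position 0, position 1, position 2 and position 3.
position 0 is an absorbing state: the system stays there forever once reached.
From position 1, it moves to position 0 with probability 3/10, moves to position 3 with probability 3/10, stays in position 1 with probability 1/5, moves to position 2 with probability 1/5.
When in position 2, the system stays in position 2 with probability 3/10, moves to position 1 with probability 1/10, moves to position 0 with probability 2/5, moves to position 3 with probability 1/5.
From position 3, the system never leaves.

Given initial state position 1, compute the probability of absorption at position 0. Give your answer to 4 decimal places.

Let h(s) be the probability of absorption at position 0 starting from transient state s. Then h(position 0) = 1 and h(position 3) = 0. By first-step analysis:
h(position 1) = 0.3·1 + 0.2·h(position 1) + 0.2·h(position 2) + 0.3·0
h(position 2) = 0.4·1 + 0.1·h(position 1) + 0.3·h(position 2) + 0.2·0
Solving: h(position 1) = 0.5370, h(position 2) = 0.6481.
Starting from position 1, the probability is 0.5370.

0.5370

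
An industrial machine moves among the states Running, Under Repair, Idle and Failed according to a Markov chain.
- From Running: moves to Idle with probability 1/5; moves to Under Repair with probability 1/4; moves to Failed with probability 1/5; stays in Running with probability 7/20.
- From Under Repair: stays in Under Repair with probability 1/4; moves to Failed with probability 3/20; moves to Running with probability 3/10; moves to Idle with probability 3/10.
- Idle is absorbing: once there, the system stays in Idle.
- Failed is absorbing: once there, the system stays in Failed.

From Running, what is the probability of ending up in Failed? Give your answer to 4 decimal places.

0.4545

Let h(s) be the probability of absorption at Failed starting from transient state s. Then h(Failed) = 1 and h(Idle) = 0. By first-step analysis:
h(Running) = 0.35·h(Running) + 0.25·h(Under Repair) + 0.2·0 + 0.2·1
h(Under Repair) = 0.3·h(Running) + 0.25·h(Under Repair) + 0.3·0 + 0.15·1
Solving: h(Running) = 0.4545, h(Under Repair) = 0.3818.
Starting from Running, the probability is 0.4545.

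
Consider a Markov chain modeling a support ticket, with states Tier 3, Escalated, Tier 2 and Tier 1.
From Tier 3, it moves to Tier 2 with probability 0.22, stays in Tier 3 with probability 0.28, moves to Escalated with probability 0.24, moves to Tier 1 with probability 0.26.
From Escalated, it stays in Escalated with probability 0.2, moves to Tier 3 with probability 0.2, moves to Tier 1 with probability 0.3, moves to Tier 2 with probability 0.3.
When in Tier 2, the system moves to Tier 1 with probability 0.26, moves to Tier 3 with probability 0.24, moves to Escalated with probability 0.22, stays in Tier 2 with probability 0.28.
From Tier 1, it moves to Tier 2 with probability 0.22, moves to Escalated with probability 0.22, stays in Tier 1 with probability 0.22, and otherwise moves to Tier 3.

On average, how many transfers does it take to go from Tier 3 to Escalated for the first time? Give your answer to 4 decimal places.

4.3418

Let t(s) be the expected number of transfers to first reach Escalated from state s, with t(Escalated) = 0. Conditioning on the first transfer:
t(Tier 3) = 1 + 0.28·t(Tier 3) + 0.22·t(Tier 2) + 0.26·t(Tier 1)
t(Tier 2) = 1 + 0.24·t(Tier 3) + 0.28·t(Tier 2) + 0.26·t(Tier 1)
t(Tier 1) = 1 + 0.34·t(Tier 3) + 0.22·t(Tier 2) + 0.22·t(Tier 1)
Solving: t(Tier 3) = 4.3418, t(Tier 2) = 4.4342, t(Tier 1) = 4.4253.
Expected transfers from Tier 3 to Escalated: 4.3418.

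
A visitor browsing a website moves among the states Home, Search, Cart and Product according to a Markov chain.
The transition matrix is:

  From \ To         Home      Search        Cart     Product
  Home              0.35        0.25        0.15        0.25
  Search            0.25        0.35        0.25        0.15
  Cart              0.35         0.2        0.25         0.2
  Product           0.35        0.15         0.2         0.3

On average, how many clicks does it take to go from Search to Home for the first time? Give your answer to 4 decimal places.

Let t(s) be the expected number of clicks to first reach Home from state s, with t(Home) = 0. Conditioning on the first click:
t(Search) = 1 + 0.35·t(Search) + 0.25·t(Cart) + 0.15·t(Product)
t(Cart) = 1 + 0.2·t(Search) + 0.25·t(Cart) + 0.2·t(Product)
t(Product) = 1 + 0.15·t(Search) + 0.2·t(Cart) + 0.3·t(Product)
Solving: t(Search) = 3.4117, t(Cart) = 3.0515, t(Product) = 3.0315.
Expected clicks from Search to Home: 3.4117.

3.4117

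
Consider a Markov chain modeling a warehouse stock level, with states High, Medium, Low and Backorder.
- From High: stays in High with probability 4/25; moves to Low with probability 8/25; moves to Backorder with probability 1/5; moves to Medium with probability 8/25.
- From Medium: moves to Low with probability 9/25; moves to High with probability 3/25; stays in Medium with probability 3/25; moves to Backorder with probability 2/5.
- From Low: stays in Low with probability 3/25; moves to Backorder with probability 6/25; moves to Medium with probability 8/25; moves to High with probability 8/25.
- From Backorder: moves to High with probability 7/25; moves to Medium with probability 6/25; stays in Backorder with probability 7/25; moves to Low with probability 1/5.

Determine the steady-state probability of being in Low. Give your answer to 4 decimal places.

0.2467

Let the stationary distribution be π with π = πP and π_1 + π_2 + π_3 + π_4 = 1.
π_1 = 0.16·π_1 + 0.12·π_2 + 0.32·π_3 + 0.28·π_4
π_2 = 0.32·π_1 + 0.12·π_2 + 0.32·π_3 + 0.24·π_4
π_3 = 0.32·π_1 + 0.36·π_2 + 0.12·π_3 + 0.2·π_4
Solving with the normalization constraint gives π = (0.2234, 0.2479, 0.2467, 0.2820).
So the stationary probability of Low is 0.2467.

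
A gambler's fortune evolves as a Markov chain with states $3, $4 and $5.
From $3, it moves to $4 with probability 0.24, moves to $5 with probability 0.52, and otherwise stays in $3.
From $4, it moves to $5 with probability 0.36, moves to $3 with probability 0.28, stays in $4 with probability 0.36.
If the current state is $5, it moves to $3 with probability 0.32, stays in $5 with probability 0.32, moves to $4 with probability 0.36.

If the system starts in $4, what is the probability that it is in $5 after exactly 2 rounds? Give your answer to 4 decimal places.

Sum over the intermediate state after 1 round:
P = P($4→$3)·P($3→$5) + P($4→$4)·P($4→$5) + P($4→$5)·P($5→$5)
  = 0.28×0.52 + 0.36×0.36 + 0.36×0.32
  = 0.1456 + 0.1296 + 0.1152 = 0.3904

0.3904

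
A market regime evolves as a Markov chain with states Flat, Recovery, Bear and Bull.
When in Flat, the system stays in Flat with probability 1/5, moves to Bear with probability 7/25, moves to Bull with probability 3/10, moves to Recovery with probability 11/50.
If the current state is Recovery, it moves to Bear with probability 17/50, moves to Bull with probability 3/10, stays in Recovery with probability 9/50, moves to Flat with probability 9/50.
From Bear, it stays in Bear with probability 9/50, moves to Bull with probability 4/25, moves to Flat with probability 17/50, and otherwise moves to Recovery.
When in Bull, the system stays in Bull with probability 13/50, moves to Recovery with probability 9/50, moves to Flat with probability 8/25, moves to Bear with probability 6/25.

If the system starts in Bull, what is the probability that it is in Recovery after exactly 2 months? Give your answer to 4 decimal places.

Propagate the distribution vector 2 months from Bull.
After 0 months: (0.0000, 0.0000, 0.0000, 1.0000)
After 1 month: (0.3200, 0.1800, 0.2400, 0.2600)
After 2 months: (0.2612, 0.2264, 0.2564, 0.2560)
P(in Recovery after 2 months) = 0.2264

0.2264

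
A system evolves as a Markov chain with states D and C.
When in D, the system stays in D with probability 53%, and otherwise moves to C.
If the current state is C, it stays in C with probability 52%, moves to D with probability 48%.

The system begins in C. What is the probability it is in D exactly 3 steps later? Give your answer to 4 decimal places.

Propagate the distribution vector 3 steps from C.
After 0 steps: (0.0000, 1.0000)
After 1 step: (0.4800, 0.5200)
After 2 steps: (0.5040, 0.4960)
After 3 steps: (0.5052, 0.4948)
P(in D after 3 steps) = 0.5052

0.5052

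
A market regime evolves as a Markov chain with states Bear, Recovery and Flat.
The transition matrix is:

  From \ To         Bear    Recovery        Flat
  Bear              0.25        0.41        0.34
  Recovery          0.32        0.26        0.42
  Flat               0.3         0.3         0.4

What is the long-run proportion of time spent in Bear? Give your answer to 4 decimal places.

0.2918

Let the stationary distribution be π with π = πP and π_1 + π_2 + π_3 = 1.
π_1 = 0.25·π_1 + 0.32·π_2 + 0.3·π_3
π_2 = 0.41·π_1 + 0.26·π_2 + 0.3·π_3
Solving with the normalization constraint gives π = (0.2918, 0.3193, 0.3889).
So the stationary probability of Bear is 0.2918.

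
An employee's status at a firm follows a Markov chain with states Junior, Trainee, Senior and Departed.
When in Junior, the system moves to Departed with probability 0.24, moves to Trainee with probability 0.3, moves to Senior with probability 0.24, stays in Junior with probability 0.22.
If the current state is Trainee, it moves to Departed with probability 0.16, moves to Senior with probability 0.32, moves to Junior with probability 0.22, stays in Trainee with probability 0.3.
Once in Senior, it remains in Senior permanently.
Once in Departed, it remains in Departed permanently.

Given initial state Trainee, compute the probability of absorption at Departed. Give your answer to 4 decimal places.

Let h(s) be the probability of absorption at Departed starting from transient state s. Then h(Departed) = 1 and h(Senior) = 0. By first-step analysis:
h(Junior) = 0.22·h(Junior) + 0.3·h(Trainee) + 0.24·0 + 0.24·1
h(Trainee) = 0.22·h(Junior) + 0.3·h(Trainee) + 0.32·0 + 0.16·1
Solving: h(Junior) = 0.4500, h(Trainee) = 0.3700.
Starting from Trainee, the probability is 0.3700.

0.3700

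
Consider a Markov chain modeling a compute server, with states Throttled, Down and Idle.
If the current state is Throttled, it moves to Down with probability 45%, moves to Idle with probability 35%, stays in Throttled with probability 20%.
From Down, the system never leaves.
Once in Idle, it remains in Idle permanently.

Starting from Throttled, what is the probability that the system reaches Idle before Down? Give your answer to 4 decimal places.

Let h(s) be the probability of absorption at Idle starting from transient state s. Then h(Idle) = 1 and h(Down) = 0. By first-step analysis:
h(Throttled) = 0.2·h(Throttled) + 0.45·0 + 0.35·1
Solving: h(Throttled) = 0.4375.
Starting from Throttled, the probability is 0.4375.

0.4375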